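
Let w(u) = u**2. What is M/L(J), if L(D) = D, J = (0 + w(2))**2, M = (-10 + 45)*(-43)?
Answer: -1505/16 ≈ -94.063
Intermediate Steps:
M = -1505 (M = 35*(-43) = -1505)
J = 16 (J = (0 + 2**2)**2 = (0 + 4)**2 = 4**2 = 16)
M/L(J) = -1505/16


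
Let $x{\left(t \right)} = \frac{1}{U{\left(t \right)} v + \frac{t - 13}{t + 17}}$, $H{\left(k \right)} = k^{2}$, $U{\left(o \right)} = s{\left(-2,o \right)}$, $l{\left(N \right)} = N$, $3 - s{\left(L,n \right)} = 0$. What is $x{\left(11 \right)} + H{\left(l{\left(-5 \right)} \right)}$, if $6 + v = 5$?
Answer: $\frac{1061}{43} \approx 24.674$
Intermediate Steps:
$s{\left(L,n \right)} = 3$ ($s{\left(L,n \right)} = 3 - 0 = 3 + 0 = 3$)
$U{\left(o \right)} = 3$
$v = -1$ ($v = -6 + 5 = -1$)
$x{\left(t \right)} = \frac{1}{-3 + \frac{-13 + t}{17 + t}}$ ($x{\left(t \right)} = \frac{1}{3 \left(-1\right) + \frac{t - 13}{t + 17}} = \frac{1}{-3 + \frac{-13 + t}{17 + t}}$)
$x{\left(11 \right)} + H{\left(l{\left(-5 \right)} \right)} = \frac{17 + 11}{2 \left(-32 - 11\right)} + \left(-5\right)^{2} = \frac{1}{2} \frac{1}{-32 - 11} \cdot 28 + 25 = \frac{1}{2} \frac{1}{-43} \cdot 28 + 25 = \frac{1}{2} \left(- \frac{1}{43}\right) 28 + 25 = - \frac{14}{43} + 25 = \frac{1061}{43}$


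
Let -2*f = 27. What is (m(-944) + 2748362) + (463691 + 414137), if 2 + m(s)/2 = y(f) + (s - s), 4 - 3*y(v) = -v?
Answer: 10878539/3 ≈ 3.6262e+6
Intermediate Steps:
f = -27/2 (f = -½*27 = -27/2 ≈ -13.500)
y(v) = 4/3 + v/3 (y(v) = 4/3 - (-1)*v/3 = 4/3 + v/3)
m(s) = -31/3 (m(s) = -4 + 2*((4/3 + (⅓)*(-27/2)) + (s - s)) = -4 + 2*((4/3 - 9/2) + 0) = -4 + 2*(-19/6 + 0) = -4 + 2*(-19/6) = -4 - 19/3 = -31/3)
(m(-944) + 2748362) + (463691 + 414137) = (-31/3 + 2748362) + (463691 + 414137) = 8245055/3 + 877828 = 10878539/3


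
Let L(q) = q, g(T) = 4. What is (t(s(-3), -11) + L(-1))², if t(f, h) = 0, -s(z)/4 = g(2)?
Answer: 1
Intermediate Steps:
s(z) = -16 (s(z) = -4*4 = -16)
(t(s(-3), -11) + L(-1))² = (0 - 1)² = (-1)² = 1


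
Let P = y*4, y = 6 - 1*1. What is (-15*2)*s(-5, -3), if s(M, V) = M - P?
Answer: 750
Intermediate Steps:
y = 5 (y = 6 - 1 = 5)
P = 20 (P = 5*4 = 20)
s(M, V) = -20 + M (s(M, V) = M - 1*20 = M - 20 = -20 + M)
(-15*2)*s(-5, -3) = (-15*2)*(-20 - 5) = -30*(-25) = 750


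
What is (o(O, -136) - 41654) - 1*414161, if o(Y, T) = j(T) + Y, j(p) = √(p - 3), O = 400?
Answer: -455415 + I*√139 ≈ -4.5542e+5 + 11.79*I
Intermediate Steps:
j(p) = √(-3 + p)
o(Y, T) = Y + √(-3 + T) (o(Y, T) = √(-3 + T) + Y = Y + √(-3 + T))
(o(O, -136) - 41654) - 1*414161 = ((400 + √(-3 - 136)) - 41654) - 1*414161 = ((400 + √(-139)) - 41654) - 414161 = ((400 + I*√139) - 41654) - 414161 = (-41254 + I*√139) - 414161 = -455415 + I*√139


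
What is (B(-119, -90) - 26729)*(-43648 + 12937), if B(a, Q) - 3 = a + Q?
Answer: 827200785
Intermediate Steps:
B(a, Q) = 3 + Q + a (B(a, Q) = 3 + (a + Q) = 3 + (Q + a) = 3 + Q + a)
(B(-119, -90) - 26729)*(-43648 + 12937) = ((3 - 90 - 119) - 26729)*(-43648 + 12937) = (-206 - 26729)*(-30711) = -26935*(-30711) = 827200785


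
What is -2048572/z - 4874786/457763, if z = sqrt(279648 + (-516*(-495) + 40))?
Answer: -4874786/457763 - 1024286*sqrt(133777)/133777 ≈ -2811.1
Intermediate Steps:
z = 2*sqrt(133777) (z = sqrt(279648 + (255420 + 40)) = sqrt(279648 + 255460) = sqrt(535108) = 2*sqrt(133777) ≈ 731.51)
-2048572/z - 4874786/457763 = -2048572*sqrt(133777)/267554 - 4874786/457763 = -1024286*sqrt(133777)/133777 - 4874786*1/457763 = -1024286*sqrt(133777)/133777 - 4874786/457763 = -4874786/457763 - 1024286*sqrt(133777)/133777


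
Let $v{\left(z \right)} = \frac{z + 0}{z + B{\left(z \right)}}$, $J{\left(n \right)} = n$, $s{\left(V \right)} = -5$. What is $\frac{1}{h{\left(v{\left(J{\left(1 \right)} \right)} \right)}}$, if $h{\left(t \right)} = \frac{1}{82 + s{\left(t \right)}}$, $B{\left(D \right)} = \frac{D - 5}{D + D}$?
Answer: $77$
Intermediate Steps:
$B{\left(D \right)} = \frac{-5 + D}{2 D}$
$v{\left(z \right)} = \frac{z}{z + \frac{-5 + z}{2 z}}$ ($v{\left(z \right)} = \frac{z + 0}{z + \frac{-5 + z}{2 z}} = \frac{z}{z + \frac{-5 + z}{2 z}}$)
$h{\left(t \right)} = \frac{1}{77}$ ($h{\left(t \right)} = \frac{1}{82 - 5} = \frac{1}{77}$)
$\frac{1}{h{\left(v{\left(J{\left(1 \right)} \right)} \right)}} = \frac{1}{\frac{1}{77}} = 77$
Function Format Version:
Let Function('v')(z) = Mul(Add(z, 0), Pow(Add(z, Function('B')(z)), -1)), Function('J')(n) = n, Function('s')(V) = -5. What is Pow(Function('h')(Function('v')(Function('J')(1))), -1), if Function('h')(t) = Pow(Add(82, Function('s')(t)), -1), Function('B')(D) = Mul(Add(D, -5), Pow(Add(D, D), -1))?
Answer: 77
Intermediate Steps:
Function('B')(D) = Mul(Rational(1, 2), Pow(D, -1), Add(-5, D)) (Function('B')(D) = Mul(Add(-5, D), Pow(Mul(2, D), -1)) = Mul(Add(-5, D), Mul(Rational(1, 2), Pow(D, -1))) = Mul(Rational(1, 2), Pow(D, -1), Add(-5, D)))
Function('v')(z) = Mul(z, Pow(Add(z, Mul(Rational(1, 2), Pow(z, -1), Add(-5, z))), -1)) (Function('v')(z) = Mul(Add(z, 0), Pow(Add(z, Mul(Rational(1, 2), Pow(z, -1), Add(-5, z))), -1)) = Mul(z, Pow(Add(z, Mul(Rational(1, 2), Pow(z, -1), Add(-5, z))), -1)))
Function('h')(t) = Rational(1, 77) (Function('h')(t) = Pow(Add(82, -5), -1) = Pow(77, -1) = Rational(1, 77))
Pow(Function('h')(Function('v')(Function('J')(1))), -1) = Pow(Rational(1, 77), -1) = 77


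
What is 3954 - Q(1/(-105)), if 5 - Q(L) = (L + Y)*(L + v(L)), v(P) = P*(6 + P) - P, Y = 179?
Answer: 4559639699/1157625 ≈ 3938.8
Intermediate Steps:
v(P) = -P + P*(6 + P)
Q(L) = 5 - (179 + L)*(L + L*(5 + L)) (Q(L) = 5 - (L + 179)*(L + L*(5 + L)) = 5 - (179 + L)*(L + L*(5 + L)))
3954 - Q(1/(-105)) = 3954 - (5 - (1/(-105))³ - 1074/(-105) - 185*(1/(-105))²) = 3954 - (5 - (-1/105)³ - 1074*(-1/105) - 185*(-1/105)²) = 3954 - (5 - 1*(-1/1157625) + 358/35 - 185*1/11025) = 3954 - (5 + 1/1157625 + 358/35 - 37/2205) = 3954 - 1*17609551/1157625 = 3954 - 17609551/1157625 = 4559639699/1157625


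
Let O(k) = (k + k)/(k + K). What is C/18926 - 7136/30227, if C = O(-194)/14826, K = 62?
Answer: -66077194203469/279892858438116 ≈ -0.23608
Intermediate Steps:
O(k) = 2*k/(62 + k) (O(k) = (k + k)/(k + 62) = (2*k)/(62 + k) = 2*k/(62 + k))
C = 97/489258 (C = (2*(-194)/(62 - 194))/14826 = (2*(-194)/(-132))*(1/14826) = (2*(-194)*(-1/132))*(1/14826) = (97/33)*(1/14826) = 97/489258 ≈ 0.00019826)
C/18926 - 7136/30227 = (97/489258)/18926 - 7136/30227 = (97/489258)*(1/18926) - 7136*1/30227 = 97/9259696908 - 7136/30227 = -66077194203469/279892858438116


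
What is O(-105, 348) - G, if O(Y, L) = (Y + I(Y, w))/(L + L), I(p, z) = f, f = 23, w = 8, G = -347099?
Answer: 120790411/348 ≈ 3.4710e+5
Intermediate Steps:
I(p, z) = 23
O(Y, L) = (23 + Y)/(2*L) (O(Y, L) = (Y + 23)/(L + L) = (23 + Y)/((2*L)) = (23 + Y)*(1/(2*L)) = (23 + Y)/(2*L))
O(-105, 348) - G = (½)*(23 - 105)/348 - 1*(-347099) = (½)*(1/348)*(-82) + 347099 = -41/348 + 347099 = 120790411/348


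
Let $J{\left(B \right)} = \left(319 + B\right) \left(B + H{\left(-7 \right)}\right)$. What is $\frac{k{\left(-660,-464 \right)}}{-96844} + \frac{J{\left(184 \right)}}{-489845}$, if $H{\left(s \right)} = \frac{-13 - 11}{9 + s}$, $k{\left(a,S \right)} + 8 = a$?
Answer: $- \frac{2012834761}{11859637295} \approx -0.16972$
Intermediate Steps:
$k{\left(a,S \right)} = -8 + a$
$H{\left(s \right)} = - \frac{24}{9 + s}$
$J{\left(B \right)} = \left(-12 + B\right) \left(319 + B\right)$ ($J{\left(B \right)} = \left(319 + B\right) \left(B - \frac{24}{9 - 7}\right) = \left(319 + B\right) \left(B - \frac{24}{2}\right) = \left(319 + B\right) \left(B - 12\right) = \left(319 + B\right) \left(-12 + B\right) = \left(-12 + B\right) \left(319 + B\right)$)
$\frac{k{\left(-660,-464 \right)}}{-96844} + \frac{J{\left(184 \right)}}{-489845} = \frac{-8 - 660}{-96844} + \frac{-3828 + 184^{2} + 307 \cdot 184}{-489845} = \left(-668\right) \left(- \frac{1}{96844}\right) + \left(-3828 + 33856 + 56488\right) \left(- \frac{1}{489845}\right) = \frac{167}{24211} + 86516 \left(- \frac{1}{489845}\right) = \frac{167}{24211} - \frac{86516}{489845} = - \frac{2012834761}{11859637295}$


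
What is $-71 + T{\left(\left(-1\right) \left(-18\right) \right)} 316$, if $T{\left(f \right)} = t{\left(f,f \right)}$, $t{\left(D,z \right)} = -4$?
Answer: $-1335$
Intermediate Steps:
$T{\left(f \right)} = -4$
$-71 + T{\left(\left(-1\right) \left(-18\right) \right)} 316 = -71 - 1264 = -1335$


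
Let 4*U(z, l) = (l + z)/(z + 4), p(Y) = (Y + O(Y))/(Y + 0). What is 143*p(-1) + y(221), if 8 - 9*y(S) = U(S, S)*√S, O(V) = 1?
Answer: 8/9 - 221*√221/4050 ≈ 0.077679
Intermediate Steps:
p(Y) = (1 + Y)/Y (p(Y) = (Y + 1)/(Y + 0) = (1 + Y)/Y)
U(z, l) = (l + z)/(4*(4 + z)) (U(z, l) = ((l + z)/(z + 4))/4 = ((l + z)/(4 + z))/4 = (l + z)/(4*(4 + z)))
y(S) = 8/9 - S^(3/2)/(18*(4 + S)) (y(S) = 8/9 - (S + S)/(4*(4 + S))*√S/9 = 8/9 - (2*S)/(4*(4 + S))*√S/9 = 8/9 - S/(2*(4 + S))*√S/9 = 8/9 - S^(3/2)/(18*(4 + S)))
143*p(-1) + y(221) = 143*((1 - 1)/(-1)) + (64 - 221^(3/2) + 16*221)/(18*(4 + 221)) = 143*(-1*0) + (1/18)*(64 - 221*√221 + 3536)/225 = 143*0 + (1/18)*(1/225)*(64 - 221*√221 + 3536) = 0 + (1/18)*(1/225)*(3600 - 221*√221) = 0 + (8/9 - 221*√221/4050) = 8/9 - 221*√221/4050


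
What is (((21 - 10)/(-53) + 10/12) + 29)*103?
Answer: 970363/318 ≈ 3051.5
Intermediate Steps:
(((21 - 10)/(-53) + 10/12) + 29)*103 = ((11*(-1/53) + 10*(1/12)) + 29)*103 = ((-11/53 + ⅚) + 29)*103 = (199/318 + 29)*103 = (9421/318)*103 = 970363/318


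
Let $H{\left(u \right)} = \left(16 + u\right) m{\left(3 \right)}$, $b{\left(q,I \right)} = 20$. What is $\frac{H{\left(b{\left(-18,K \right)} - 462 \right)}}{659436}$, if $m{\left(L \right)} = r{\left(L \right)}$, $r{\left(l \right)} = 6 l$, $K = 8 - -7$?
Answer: $- \frac{639}{54953} \approx -0.011628$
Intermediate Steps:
$K = 15$ ($K = 8 + 7 = 15$)
$m{\left(L \right)} = 6 L$
$H{\left(u \right)} = 288 + 18 u$ ($H{\left(u \right)} = \left(16 + u\right) 6 \cdot 3 = \left(16 + u\right) 18 = 288 + 18 u$)
$\frac{H{\left(b{\left(-18,K \right)} - 462 \right)}}{659436} = \frac{288 + 18 \left(20 - 462\right)}{659436} = \left(288 + 18 \left(-442\right)\right) \frac{1}{659436} = \left(288 - 7956\right) \frac{1}{659436} = \left(-7668\right) \frac{1}{659436} = - \frac{639}{54953}$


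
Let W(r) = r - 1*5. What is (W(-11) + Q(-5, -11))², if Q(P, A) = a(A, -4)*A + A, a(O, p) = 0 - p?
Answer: 5041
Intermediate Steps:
a(O, p) = -p
Q(P, A) = 5*A (Q(P, A) = (-1*(-4))*A + A = 4*A + A = 5*A)
W(r) = -5 + r (W(r) = r - 5 = -5 + r)
(W(-11) + Q(-5, -11))² = ((-5 - 11) + 5*(-11))² = (-16 - 55)² = (-71)² = 5041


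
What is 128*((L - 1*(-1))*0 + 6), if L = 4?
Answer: 768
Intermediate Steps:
128*((L - 1*(-1))*0 + 6) = 128*((4 - 1*(-1))*0 + 6) = 128*((4 + 1)*0 + 6) = 128*(5*0 + 6) = 128*(0 + 6) = 128*6 = 768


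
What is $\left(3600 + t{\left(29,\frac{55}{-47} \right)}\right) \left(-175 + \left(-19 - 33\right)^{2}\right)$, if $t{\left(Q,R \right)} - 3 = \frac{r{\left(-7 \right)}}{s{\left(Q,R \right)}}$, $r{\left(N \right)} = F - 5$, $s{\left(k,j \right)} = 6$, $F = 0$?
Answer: $\frac{18219759}{2} \approx 9.1099 \cdot 10^{6}$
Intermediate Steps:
$r{\left(N \right)} = -5$ ($r{\left(N \right)} = 0 - 5 = -5$)
$t{\left(Q,R \right)} = \frac{13}{6}$ ($t{\left(Q,R \right)} = 3 - \frac{5}{6} = \frac{13}{6}$)
$\left(3600 + t{\left(29,\frac{55}{-47} \right)}\right) \left(-175 + \left(-19 - 33\right)^{2}\right) = \left(3600 + \frac{13}{6}\right) \left(-175 + \left(-19 - 33\right)^{2}\right) = \frac{21613 \left(-175 + \left(-52\right)^{2}\right)}{6} = \frac{21613 \left(-175 + 2704\right)}{6} = \frac{21613}{6} \cdot 2529 = \frac{18219759}{2}$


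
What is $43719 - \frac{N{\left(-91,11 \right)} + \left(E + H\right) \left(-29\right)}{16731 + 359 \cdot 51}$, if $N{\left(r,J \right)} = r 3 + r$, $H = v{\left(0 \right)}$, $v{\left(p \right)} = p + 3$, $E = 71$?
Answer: $\frac{153191627}{3504} \approx 43719.0$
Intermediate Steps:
$v{\left(p \right)} = 3 + p$
$H = 3$ ($H = 3 + 0 = 3$)
$N{\left(r,J \right)} = 4 r$ ($N{\left(r,J \right)} = 3 r + r = 4 r$)
$43719 - \frac{N{\left(-91,11 \right)} + \left(E + H\right) \left(-29\right)}{16731 + 359 \cdot 51} = 43719 - \frac{4 \left(-91\right) + \left(71 + 3\right) \left(-29\right)}{16731 + 359 \cdot 51} = 43719 - \frac{-364 + 74 \left(-29\right)}{16731 + 18309} = 43719 - \frac{-364 - 2146}{35040} = 43719 - \left(-2510\right) \frac{1}{35040} = 43719 - - \frac{251}{3504} = 43719 + \frac{251}{3504} = \frac{153191627}{3504}$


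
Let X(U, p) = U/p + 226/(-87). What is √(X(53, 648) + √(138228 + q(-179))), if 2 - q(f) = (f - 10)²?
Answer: √(-2742182 + 1089936*√102509)/1044 ≈ 17.823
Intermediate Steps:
X(U, p) = -226/87 + U/p (X(U, p) = U/p + 226*(-1/87) = U/p - 226/87 = -226/87 + U/p)
q(f) = 2 - (-10 + f)² (q(f) = 2 - (f - 10)² = 2 - (-10 + f)²)
√(X(53, 648) + √(138228 + q(-179))) = √((-226/87 + 53/648) + √(138228 + (2 - (-10 - 179)²))) = √((-226/87 + 53*(1/648)) + √(138228 + (2 - 1*(-189)²))) = √((-226/87 + 53/648) + √(138228 + (2 - 1*35721))) = √(-47279/18792 + √(138228 + (2 - 35721))) = √(-47279/18792 + √(138228 - 35719)) = √(-47279/18792 + √102509)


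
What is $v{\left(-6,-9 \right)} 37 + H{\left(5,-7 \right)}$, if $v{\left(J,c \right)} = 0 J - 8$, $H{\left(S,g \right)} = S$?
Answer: $-291$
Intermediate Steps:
$v{\left(J,c \right)} = -8$ ($v{\left(J,c \right)} = 0 - 8 = -8$)
$v{\left(-6,-9 \right)} 37 + H{\left(5,-7 \right)} = \left(-8\right) 37 + 5 = -296 + 5 = -291$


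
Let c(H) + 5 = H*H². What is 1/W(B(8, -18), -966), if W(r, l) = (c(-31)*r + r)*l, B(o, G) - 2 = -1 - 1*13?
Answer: -1/345383640 ≈ -2.8953e-9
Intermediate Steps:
c(H) = -5 + H³ (c(H) = -5 + H*H² = -5 + H³)
B(o, G) = -12 (B(o, G) = 2 + (-1 - 1*13) = 2 + (-1 - 13) = 2 - 14 = -12)
W(r, l) = -29795*l*r (W(r, l) = ((-5 + (-31)³)*r + r)*l = ((-5 - 29791)*r + r)*l = (-29796*r + r)*l = (-29795*r)*l = -29795*l*r)
1/W(B(8, -18), -966) = 1/(-29795*(-966)*(-12)) = 1/(-345383640) = -1/345383640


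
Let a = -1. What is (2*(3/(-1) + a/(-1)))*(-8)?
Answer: 32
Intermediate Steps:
(2*(3/(-1) + a/(-1)))*(-8) = (2*(3/(-1) - 1/(-1)))*(-8) = (2*(3*(-1) - 1*(-1)))*(-8) = (2*(-3 + 1))*(-8) = (2*(-2))*(-8) = -4*(-8) = 32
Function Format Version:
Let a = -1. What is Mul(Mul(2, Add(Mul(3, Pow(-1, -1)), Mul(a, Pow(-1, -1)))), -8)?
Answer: 32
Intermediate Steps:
Mul(Mul(2, Add(Mul(3, Pow(-1, -1)), Mul(a, Pow(-1, -1)))), -8) = Mul(Mul(2, Add(Mul(3, Pow(-1, -1)), Mul(-1, Pow(-1, -1)))), -8) = Mul(Mul(2, Add(Mul(3, -1), Mul(-1, -1))), -8) = Mul(Mul(2, Add(-3, 1)), -8) = Mul(Mul(2, -2), -8) = Mul(-4, -8) = 32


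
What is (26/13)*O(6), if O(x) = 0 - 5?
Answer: -10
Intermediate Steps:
O(x) = -5
(26/13)*O(6) = (26/13)*(-5) = (26*(1/13))*(-5) = 2*(-5) = -10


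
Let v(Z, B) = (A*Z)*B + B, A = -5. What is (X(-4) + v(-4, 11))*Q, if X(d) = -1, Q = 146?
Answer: 33580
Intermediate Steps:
v(Z, B) = B - 5*B*Z (v(Z, B) = (-5*Z)*B + B = -5*B*Z + B = B - 5*B*Z)
(X(-4) + v(-4, 11))*Q = (-1 + 11*(1 - 5*(-4)))*146 = (-1 + 11*(1 + 20))*146 = (-1 + 11*21)*146 = (-1 + 231)*146 = 230*146 = 33580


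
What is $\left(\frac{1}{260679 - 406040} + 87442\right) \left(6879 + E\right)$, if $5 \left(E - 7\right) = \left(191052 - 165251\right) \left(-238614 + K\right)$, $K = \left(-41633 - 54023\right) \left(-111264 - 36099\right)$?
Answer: $\frac{4622722694818494475276784}{726805} \approx 6.3603 \cdot 10^{18}$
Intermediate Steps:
$K = 14096155128$ ($K = \left(-95656\right) \left(-147363\right) = 14096155128$)
$E = \frac{363688741977749}{5}$ ($E = 7 + \frac{\left(191052 - 165251\right) \left(-238614 + 14096155128\right)}{5} = 7 + \frac{25801 \cdot 14095916514}{5} = 7 + \frac{1}{5} \cdot 363688741977714 = 7 + \frac{363688741977714}{5} = \frac{363688741977749}{5} \approx 7.2738 \cdot 10^{13}$)
$\left(\frac{1}{260679 - 406040} + 87442\right) \left(6879 + E\right) = \left(\frac{1}{260679 - 406040} + 87442\right) \left(6879 + \frac{363688741977749}{5}\right) = \left(\frac{1}{-145361} + 87442\right) \frac{363688742012144}{5} = \left(- \frac{1}{145361} + 87442\right) \frac{363688742012144}{5} = \frac{12710656561}{145361} \cdot \frac{363688742012144}{5} = \frac{4622722694818494475276784}{726805}$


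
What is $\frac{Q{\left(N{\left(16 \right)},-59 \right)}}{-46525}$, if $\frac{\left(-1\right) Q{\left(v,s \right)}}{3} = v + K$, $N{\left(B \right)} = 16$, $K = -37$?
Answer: $- \frac{63}{46525} \approx -0.0013541$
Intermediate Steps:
$Q{\left(v,s \right)} = 111 - 3 v$ ($Q{\left(v,s \right)} = - 3 \left(v - 37\right) = - 3 \left(-37 + v\right) = 111 - 3 v$)
$\frac{Q{\left(N{\left(16 \right)},-59 \right)}}{-46525} = \frac{111 - 48}{-46525} = \left(111 - 48\right) \left(- \frac{1}{46525}\right) = 63 \left(- \frac{1}{46525}\right) = - \frac{63}{46525}$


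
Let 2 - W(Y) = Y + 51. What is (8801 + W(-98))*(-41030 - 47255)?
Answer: -781322250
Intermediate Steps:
W(Y) = -49 - Y (W(Y) = 2 - (Y + 51) = 2 - (51 + Y) = 2 + (-51 - Y) = -49 - Y)
(8801 + W(-98))*(-41030 - 47255) = (8801 + (-49 - 1*(-98)))*(-41030 - 47255) = (8801 + (-49 + 98))*(-88285) = (8801 + 49)*(-88285) = 8850*(-88285) = -781322250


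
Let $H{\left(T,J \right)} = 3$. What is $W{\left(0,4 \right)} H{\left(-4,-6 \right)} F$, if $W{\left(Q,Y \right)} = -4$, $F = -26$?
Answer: $312$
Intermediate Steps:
$W{\left(0,4 \right)} H{\left(-4,-6 \right)} F = \left(-4\right) 3 \left(-26\right) = \left(-12\right) \left(-26\right) = 312$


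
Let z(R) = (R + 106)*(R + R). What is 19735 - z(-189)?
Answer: -11639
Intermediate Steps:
z(R) = 2*R*(106 + R) (z(R) = (106 + R)*(2*R) = 2*R*(106 + R))
19735 - z(-189) = 19735 - 2*(-189)*(106 - 189) = 19735 - 2*(-189)*(-83) = 19735 - 1*31374 = 19735 - 31374 = -11639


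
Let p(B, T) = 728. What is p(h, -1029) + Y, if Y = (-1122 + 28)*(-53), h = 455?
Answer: 58710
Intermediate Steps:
Y = 57982 (Y = -1094*(-53) = 57982)
p(h, -1029) + Y = 728 + 57982 = 58710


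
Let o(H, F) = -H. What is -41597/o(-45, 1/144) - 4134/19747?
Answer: -63200153/68355 ≈ -924.59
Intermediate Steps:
-41597/o(-45, 1/144) - 4134/19747 = -41597/((-1*(-45))) - 4134/19747 = -41597/45 - 4134*1/19747 = -41597*1/45 - 318/1519 = -41597/45 - 318/1519 = -63200153/68355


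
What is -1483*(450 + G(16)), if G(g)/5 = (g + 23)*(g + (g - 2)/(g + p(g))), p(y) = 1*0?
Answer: -44378775/8 ≈ -5.5473e+6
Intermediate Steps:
p(y) = 0
G(g) = 5*(23 + g)*(g + (-2 + g)/g) (G(g) = 5*((g + 23)*(g + (g - 2)/(g + 0))) = 5*((23 + g)*(g + (-2 + g)/g)) = 5*(23 + g)*(g + (-2 + g)/g))
-1483*(450 + G(16)) = -1483*(450 + (105 - 230/16 + 5*16² + 120*16)) = -1483*(450 + (105 - 230*1/16 + 5*256 + 1920)) = -1483*(450 + (105 - 115/8 + 1280 + 1920)) = -1483*(450 + 26325/8) = -1483*29925/8 = -44378775/8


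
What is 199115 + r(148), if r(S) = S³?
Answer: 3440907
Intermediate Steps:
199115 + r(148) = 199115 + 148³ = 199115 + 3241792 = 3440907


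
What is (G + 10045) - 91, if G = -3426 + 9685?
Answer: 16213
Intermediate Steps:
G = 6259
(G + 10045) - 91 = (6259 + 10045) - 91 = 16304 - 91 = 16213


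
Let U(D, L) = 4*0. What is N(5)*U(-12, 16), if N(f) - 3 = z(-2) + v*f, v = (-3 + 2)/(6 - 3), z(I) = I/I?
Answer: 0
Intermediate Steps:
z(I) = 1
U(D, L) = 0
v = -⅓ (v = -1/3 = -1*⅓ = -⅓ ≈ -0.33333)
N(f) = 4 - f/3 (N(f) = 3 + (1 - f/3) = 4 - f/3)
N(5)*U(-12, 16) = (4 - ⅓*5)*0 = (4 - 5/3)*0 = (7/3)*0 = 0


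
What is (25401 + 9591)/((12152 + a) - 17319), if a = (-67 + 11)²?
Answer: -11664/677 ≈ -17.229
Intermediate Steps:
a = 3136 (a = (-56)² = 3136)
(25401 + 9591)/((12152 + a) - 17319) = (25401 + 9591)/((12152 + 3136) - 17319) = 34992/(15288 - 17319) = 34992/(-2031) = 34992*(-1/2031) = -11664/677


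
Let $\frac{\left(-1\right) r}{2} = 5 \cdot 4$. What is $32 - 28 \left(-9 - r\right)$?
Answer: $-836$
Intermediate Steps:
$r = -40$ ($r = - 2 \cdot 5 \cdot 4 = \left(-2\right) 20 = -40$)
$32 - 28 \left(-9 - r\right) = 32 - 28 \left(-9 - -40\right) = 32 - 28 \left(-9 + 40\right) = 32 - 868 = -836$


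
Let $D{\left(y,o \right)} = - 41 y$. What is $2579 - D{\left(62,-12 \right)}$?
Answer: $5121$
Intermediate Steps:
$2579 - D{\left(62,-12 \right)} = 2579 - \left(-41\right) 62 = 2579 - -2542 = 2579 + 2542 = 5121$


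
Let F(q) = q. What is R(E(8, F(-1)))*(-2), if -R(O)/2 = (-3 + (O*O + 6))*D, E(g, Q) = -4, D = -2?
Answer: -152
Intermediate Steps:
R(O) = 12 + 4*O**2 (R(O) = -2*(-3 + (O*O + 6))*(-2) = -2*(-3 + (O**2 + 6))*(-2) = -2*(-3 + (6 + O**2))*(-2) = -2*(3 + O**2)*(-2) = -2*(-6 - 2*O**2) = 12 + 4*O**2)
R(E(8, F(-1)))*(-2) = (12 + 4*(-4)**2)*(-2) = (12 + 4*16)*(-2) = (12 + 64)*(-2) = 76*(-2) = -152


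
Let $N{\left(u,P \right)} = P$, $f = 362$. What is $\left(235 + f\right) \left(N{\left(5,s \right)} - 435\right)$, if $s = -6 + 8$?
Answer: $-258501$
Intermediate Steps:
$s = 2$
$\left(235 + f\right) \left(N{\left(5,s \right)} - 435\right) = \left(235 + 362\right) \left(2 - 435\right) = 597 \left(-433\right) = -258501$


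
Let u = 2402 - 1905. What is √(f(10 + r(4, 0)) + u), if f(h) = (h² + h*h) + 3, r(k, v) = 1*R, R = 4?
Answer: 2*√223 ≈ 29.866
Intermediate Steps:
r(k, v) = 4 (r(k, v) = 1*4 = 4)
f(h) = 3 + 2*h² (f(h) = (h² + h²) + 3 = 2*h² + 3 = 3 + 2*h²)
u = 497
√(f(10 + r(4, 0)) + u) = √((3 + 2*(10 + 4)²) + 497) = √((3 + 2*14²) + 497) = √((3 + 2*196) + 497) = √((3 + 392) + 497) = √(395 + 497) = √892 = 2*√223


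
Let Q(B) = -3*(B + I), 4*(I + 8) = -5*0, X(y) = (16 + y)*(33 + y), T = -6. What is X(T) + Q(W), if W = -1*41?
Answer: 417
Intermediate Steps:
I = -8 (I = -8 + (-5*0)/4 = -8 + (¼)*0 = -8 + 0 = -8)
W = -41
Q(B) = 24 - 3*B (Q(B) = -3*(B - 8) = -3*(-8 + B) = 24 - 3*B)
X(T) + Q(W) = (528 + (-6)² + 49*(-6)) + (24 - 3*(-41)) = (528 + 36 - 294) + (24 + 123) = 270 + 147 = 417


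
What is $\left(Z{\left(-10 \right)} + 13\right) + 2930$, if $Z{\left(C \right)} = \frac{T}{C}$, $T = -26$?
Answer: $\frac{14728}{5} \approx 2945.6$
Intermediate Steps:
$Z{\left(C \right)} = - \frac{26}{C}$
$\left(Z{\left(-10 \right)} + 13\right) + 2930 = \left(- \frac{26}{-10} + 13\right) + 2930 = \left(\left(-26\right) \left(- \frac{1}{10}\right) + 13\right) + 2930 = \left(\frac{13}{5} + 13\right) + 2930 = \frac{78}{5} + 2930 = \frac{14728}{5}$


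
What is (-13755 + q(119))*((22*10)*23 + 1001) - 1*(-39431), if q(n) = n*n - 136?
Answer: 1675901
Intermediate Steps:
q(n) = -136 + n² (q(n) = n² - 136 = -136 + n²)
(-13755 + q(119))*((22*10)*23 + 1001) - 1*(-39431) = (-13755 + (-136 + 119²))*((22*10)*23 + 1001) - 1*(-39431) = (-13755 + (-136 + 14161))*(220*23 + 1001) + 39431 = (-13755 + 14025)*(5060 + 1001) + 39431 = 270*6061 + 39431 = 1636470 + 39431 = 1675901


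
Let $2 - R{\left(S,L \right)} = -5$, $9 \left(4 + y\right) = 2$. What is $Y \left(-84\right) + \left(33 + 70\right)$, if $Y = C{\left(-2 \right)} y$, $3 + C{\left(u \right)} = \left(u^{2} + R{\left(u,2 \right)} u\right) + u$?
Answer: $-4657$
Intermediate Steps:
$y = - \frac{34}{9}$ ($y = -4 + \frac{1}{9} \cdot 2 = -4 + \frac{2}{9} = - \frac{34}{9} \approx -3.7778$)
$R{\left(S,L \right)} = 7$ ($R{\left(S,L \right)} = 2 - -5 = 2 + 5 = 7$)
$C{\left(u \right)} = -3 + u^{2} + 8 u$ ($C{\left(u \right)} = -3 + \left(\left(u^{2} + 7 u\right) + u\right) = -3 + \left(u^{2} + 8 u\right) = -3 + u^{2} + 8 u$)
$Y = \frac{170}{3}$ ($Y = \left(-3 + \left(-2\right)^{2} + 8 \left(-2\right)\right) \left(- \frac{34}{9}\right) = \left(-3 + 4 - 16\right) \left(- \frac{34}{9}\right) = \left(-15\right) \left(- \frac{34}{9}\right) = \frac{170}{3} \approx 56.667$)
$Y \left(-84\right) + \left(33 + 70\right) = \frac{170}{3} \left(-84\right) + \left(33 + 70\right) = -4760 + 103 = -4657$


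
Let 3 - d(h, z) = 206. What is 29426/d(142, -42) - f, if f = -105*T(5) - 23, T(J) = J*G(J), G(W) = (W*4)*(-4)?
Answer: -8550757/203 ≈ -42122.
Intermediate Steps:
d(h, z) = -203 (d(h, z) = 3 - 1*206 = 3 - 206 = -203)
G(W) = -16*W (G(W) = (4*W)*(-4) = -16*W)
T(J) = -16*J**2 (T(J) = J*(-16*J) = -16*J**2)
f = 41977 (f = -(-1680)*5**2 - 23 = -(-1680)*25 - 23 = -105*(-400) - 23 = 42000 - 23 = 41977)
29426/d(142, -42) - f = 29426/(-203) - 1*41977 = 29426*(-1/203) - 41977 = -29426/203 - 41977 = -8550757/203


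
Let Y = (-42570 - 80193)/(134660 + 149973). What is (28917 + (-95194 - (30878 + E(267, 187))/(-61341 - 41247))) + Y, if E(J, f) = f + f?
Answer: -483821868197659/7299982551 ≈ -66277.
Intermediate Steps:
E(J, f) = 2*f
Y = -122763/284633 ≈ -0.43130
(28917 + (-95194 - (30878 + E(267, 187))/(-61341 - 41247))) + Y = (28917 + (-95194 - (30878 + 2*187)/(-61341 - 41247))) - 122763/284633 = (28917 + (-95194 - (30878 + 374)/(-102588))) - 122763/284633 = (28917 + (-95194 - 31252*(-1)/102588)) - 122763/284633 = (28917 + (-95194 - 1*(-7813/25647))) - 122763/284633 = (28917 + (-95194 + 7813/25647)) - 122763/284633 = (28917 - 2441432705/25647) - 122763/284633 = -1699798406/25647 - 122763/284633 = -483821868197659/7299982551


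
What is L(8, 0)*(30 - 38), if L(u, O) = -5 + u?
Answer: -24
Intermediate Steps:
L(8, 0)*(30 - 38) = (-5 + 8)*(30 - 38) = 3*(-8) = -24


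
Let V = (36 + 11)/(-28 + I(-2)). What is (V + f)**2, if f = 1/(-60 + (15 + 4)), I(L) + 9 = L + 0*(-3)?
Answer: 3865156/2556801 ≈ 1.5117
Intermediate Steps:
I(L) = -9 + L (I(L) = -9 + (L + 0*(-3)) = -9 + (L + 0) = -9 + L)
V = -47/39 (V = (36 + 11)/(-28 + (-9 - 2)) = 47/(-28 - 11) = 47/(-39) = 47*(-1/39) = -47/39 ≈ -1.2051)
f = -1/41 (f = 1/(-60 + 19) = 1/(-41) = -1/41 ≈ -0.024390)
(V + f)**2 = (-47/39 - 1/41)**2 = (-1966/1599)**2 = 3865156/2556801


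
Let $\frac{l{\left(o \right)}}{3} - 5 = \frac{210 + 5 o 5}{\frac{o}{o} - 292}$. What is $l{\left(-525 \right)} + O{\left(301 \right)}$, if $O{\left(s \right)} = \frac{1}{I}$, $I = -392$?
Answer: $\frac{5632943}{38024} \approx 148.14$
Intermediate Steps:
$O{\left(s \right)} = - \frac{1}{392}$ ($O{\left(s \right)} = \frac{1}{-392} = - \frac{1}{392}$)
$l{\left(o \right)} = \frac{1245}{97} - \frac{25 o}{97}$ ($l{\left(o \right)} = 15 + 3 \frac{210 + 5 o 5}{\frac{o}{o} - 292} = 15 + 3 \frac{210 + 25 o}{1 - 292} = 15 + 3 \frac{210 + 25 o}{-291} = 15 + 3 \left(210 + 25 o\right) \left(- \frac{1}{291}\right) = 15 + 3 \left(- \frac{70}{97} - \frac{25 o}{291}\right) = 15 - \left(\frac{210}{97} + \frac{25 o}{97}\right) = \frac{1245}{97} - \frac{25 o}{97}$)
$l{\left(-525 \right)} + O{\left(301 \right)} = \left(\frac{1245}{97} - - \frac{13125}{97}\right) - \frac{1}{392} = \left(\frac{1245}{97} + \frac{13125}{97}\right) - \frac{1}{392} = \frac{14370}{97} - \frac{1}{392} = \frac{5632943}{38024}$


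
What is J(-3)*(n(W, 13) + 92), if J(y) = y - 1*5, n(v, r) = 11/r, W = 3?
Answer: -9656/13 ≈ -742.77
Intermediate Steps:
J(y) = -5 + y (J(y) = y - 5 = -5 + y)
J(-3)*(n(W, 13) + 92) = (-5 - 3)*(11/13 + 92) = -8*(11*(1/13) + 92) = -8*(11/13 + 92) = -8*1207/13 = -9656/13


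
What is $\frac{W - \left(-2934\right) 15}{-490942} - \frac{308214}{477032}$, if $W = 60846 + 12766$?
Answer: $- \frac{51856163873}{58548761036} \approx -0.88569$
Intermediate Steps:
$W = 73612$
$\frac{W - \left(-2934\right) 15}{-490942} - \frac{308214}{477032} = \frac{73612 - \left(-2934\right) 15}{-490942} - \frac{308214}{477032} = \left(73612 - -44010\right) \left(- \frac{1}{490942}\right) - \frac{154107}{238516} = \left(73612 + 44010\right) \left(- \frac{1}{490942}\right) - \frac{154107}{238516} = 117622 \left(- \frac{1}{490942}\right) - \frac{154107}{238516} = - \frac{58811}{245471} - \frac{154107}{238516} = - \frac{51856163873}{58548761036}$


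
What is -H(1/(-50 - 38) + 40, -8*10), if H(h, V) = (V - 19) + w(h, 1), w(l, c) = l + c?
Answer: 5105/88 ≈ 58.011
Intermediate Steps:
w(l, c) = c + l
H(h, V) = -18 + V + h (H(h, V) = (V - 19) + (1 + h) = (-19 + V) + (1 + h) = -18 + V + h)
-H(1/(-50 - 38) + 40, -8*10) = -(-18 - 8*10 + (1/(-50 - 38) + 40)) = -(-18 - 80 + (1/(-88) + 40)) = -(-18 - 80 + (-1/88 + 40)) = -(-18 - 80 + 3519/88) = -1*(-5105/88) = 5105/88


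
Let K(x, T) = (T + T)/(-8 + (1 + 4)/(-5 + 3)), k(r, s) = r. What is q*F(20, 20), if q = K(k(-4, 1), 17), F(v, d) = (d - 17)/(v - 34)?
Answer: 34/49 ≈ 0.69388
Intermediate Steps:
F(v, d) = (-17 + d)/(-34 + v)
K(x, T) = -4*T/21 (K(x, T) = (2*T)/(-8 + 5/(-2)) = (2*T)/(-8 + 5*(-1/2)) = (2*T)/(-8 - 5/2) = (2*T)/(-21/2) = (2*T)*(-2/21) = -4*T/21)
q = -68/21 (q = -4/21*17 = -68/21 ≈ -3.2381)
q*F(20, 20) = -68*(-17 + 20)/(21*(-34 + 20)) = -68*3/(21*(-14)) = -(-34)*3/147 = -68/21*(-3/14) = 34/49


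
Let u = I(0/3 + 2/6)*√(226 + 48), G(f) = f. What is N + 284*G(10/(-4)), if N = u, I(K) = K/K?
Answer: -710 + √274 ≈ -693.45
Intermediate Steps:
I(K) = 1
u = √274 (u = 1*√(226 + 48) = 1*√274 = √274 ≈ 16.553)
N = √274 ≈ 16.553
N + 284*G(10/(-4)) = √274 + 284*(10/(-4)) = √274 + 284*(10*(-¼)) = √274 + 284*(-5/2) = √274 - 710 = -710 + √274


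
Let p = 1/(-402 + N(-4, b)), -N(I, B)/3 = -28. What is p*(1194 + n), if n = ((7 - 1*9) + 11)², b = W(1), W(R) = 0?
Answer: -425/106 ≈ -4.0094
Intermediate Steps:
b = 0
N(I, B) = 84 (N(I, B) = -3*(-28) = 84)
p = -1/318 (p = 1/(-402 + 84) = 1/(-318) = -1/318 ≈ -0.0031447)
n = 81 (n = ((7 - 9) + 11)² = (-2 + 11)² = 9² = 81)
p*(1194 + n) = -(1194 + 81)/318 = -1/318*1275 = -425/106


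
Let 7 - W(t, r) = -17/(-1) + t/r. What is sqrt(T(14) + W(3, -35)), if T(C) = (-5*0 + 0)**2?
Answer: I*sqrt(12145)/35 ≈ 3.1487*I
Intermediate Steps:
W(t, r) = -10 - t/r (W(t, r) = 7 - (-17/(-1) + t/r) = 7 - (-17*(-1) + t/r) = 7 - (17 + t/r) = 7 + (-17 - t/r) = -10 - t/r)
T(C) = 0 (T(C) = (0 + 0)**2 = 0**2 = 0)
sqrt(T(14) + W(3, -35)) = sqrt(0 + (-10 - 1*3/(-35))) = sqrt(0 + (-10 - 1*3*(-1/35))) = sqrt(0 + (-10 + 3/35)) = sqrt(0 - 347/35) = sqrt(-347/35) = I*sqrt(12145)/35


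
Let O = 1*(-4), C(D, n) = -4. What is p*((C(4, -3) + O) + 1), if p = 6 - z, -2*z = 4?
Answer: -56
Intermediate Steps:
z = -2 (z = -½*4 = -2)
O = -4
p = 8 (p = 6 - 1*(-2) = 6 + 2 = 8)
p*((C(4, -3) + O) + 1) = 8*((-4 - 4) + 1) = 8*(-8 + 1) = 8*(-7) = -56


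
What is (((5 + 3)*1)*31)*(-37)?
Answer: -9176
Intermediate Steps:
(((5 + 3)*1)*31)*(-37) = ((8*1)*31)*(-37) = (8*31)*(-37) = 248*(-37) = -9176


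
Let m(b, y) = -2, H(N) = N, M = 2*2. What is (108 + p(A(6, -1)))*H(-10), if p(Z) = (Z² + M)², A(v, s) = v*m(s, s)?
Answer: -220120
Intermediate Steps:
M = 4
A(v, s) = -2*v (A(v, s) = v*(-2) = -2*v)
p(Z) = (4 + Z²)² (p(Z) = (Z² + 4)² = (4 + Z²)²)
(108 + p(A(6, -1)))*H(-10) = (108 + (4 + (-2*6)²)²)*(-10) = (108 + (4 + (-12)²)²)*(-10) = (108 + (4 + 144)²)*(-10) = (108 + 148²)*(-10) = (108 + 21904)*(-10) = 22012*(-10) = -220120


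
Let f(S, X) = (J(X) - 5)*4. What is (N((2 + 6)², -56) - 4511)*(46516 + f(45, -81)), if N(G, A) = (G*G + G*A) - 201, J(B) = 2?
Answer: -195316800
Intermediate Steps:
f(S, X) = -12 (f(S, X) = (2 - 5)*4 = -3*4 = -12)
N(G, A) = -201 + G² + A*G (N(G, A) = (G² + A*G) - 201 = -201 + G² + A*G)
(N((2 + 6)², -56) - 4511)*(46516 + f(45, -81)) = ((-201 + ((2 + 6)²)² - 56*(2 + 6)²) - 4511)*(46516 - 12) = ((-201 + (8²)² - 56*8²) - 4511)*46504 = ((-201 + 64² - 56*64) - 4511)*46504 = ((-201 + 4096 - 3584) - 4511)*46504 = (311 - 4511)*46504 = -4200*46504 = -195316800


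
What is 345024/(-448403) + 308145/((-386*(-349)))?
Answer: 91693579299/60406161742 ≈ 1.5180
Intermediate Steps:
345024/(-448403) + 308145/((-386*(-349))) = 345024*(-1/448403) + 308145/134714 = -345024/448403 + 308145*(1/134714) = -345024/448403 + 308145/134714 = 91693579299/60406161742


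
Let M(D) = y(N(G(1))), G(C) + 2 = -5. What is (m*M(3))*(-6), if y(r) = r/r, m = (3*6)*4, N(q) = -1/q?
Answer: -432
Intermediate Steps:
G(C) = -7 (G(C) = -2 - 5 = -7)
m = 72 (m = 18*4 = 72)
y(r) = 1
M(D) = 1
(m*M(3))*(-6) = (72*1)*(-6) = 72*(-6) = -432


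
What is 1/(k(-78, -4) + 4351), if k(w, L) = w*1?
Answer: 1/4273 ≈ 0.00023403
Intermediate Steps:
k(w, L) = w
1/(k(-78, -4) + 4351) = 1/(-78 + 4351) = 1/4273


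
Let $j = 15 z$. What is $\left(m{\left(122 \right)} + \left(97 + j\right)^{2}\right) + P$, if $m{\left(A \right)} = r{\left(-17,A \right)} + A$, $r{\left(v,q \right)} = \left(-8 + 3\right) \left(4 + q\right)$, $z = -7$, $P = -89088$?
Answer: $-89532$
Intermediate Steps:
$r{\left(v,q \right)} = -20 - 5 q$ ($r{\left(v,q \right)} = - 5 \left(4 + q\right) = -20 - 5 q$)
$j = -105$ ($j = 15 \left(-7\right) = -105$)
$m{\left(A \right)} = -20 - 4 A$ ($m{\left(A \right)} = \left(-20 - 5 A\right) + A = -20 - 4 A$)
$\left(m{\left(122 \right)} + \left(97 + j\right)^{2}\right) + P = \left(\left(-20 - 488\right) + \left(97 - 105\right)^{2}\right) - 89088 = \left(\left(-20 - 488\right) + \left(-8\right)^{2}\right) - 89088 = \left(-508 + 64\right) - 89088 = -444 - 89088 = -89532$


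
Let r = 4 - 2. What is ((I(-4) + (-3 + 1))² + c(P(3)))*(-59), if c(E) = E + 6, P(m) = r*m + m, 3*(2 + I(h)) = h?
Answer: -23069/9 ≈ -2563.2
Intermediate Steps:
I(h) = -2 + h/3
r = 2
P(m) = 3*m (P(m) = 2*m + m = 3*m)
c(E) = 6 + E
((I(-4) + (-3 + 1))² + c(P(3)))*(-59) = (((-2 + (⅓)*(-4)) + (-3 + 1))² + (6 + 3*3))*(-59) = (((-2 - 4/3) - 2)² + (6 + 9))*(-59) = ((-10/3 - 2)² + 15)*(-59) = ((-16/3)² + 15)*(-59) = (256/9 + 15)*(-59) = (391/9)*(-59) = -23069/9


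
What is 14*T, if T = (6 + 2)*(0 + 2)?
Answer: 224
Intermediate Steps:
T = 16 (T = 8*2 = 16)
14*T = 14*16 = 224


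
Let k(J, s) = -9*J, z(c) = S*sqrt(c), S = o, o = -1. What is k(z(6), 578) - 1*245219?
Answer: -245219 + 9*sqrt(6) ≈ -2.4520e+5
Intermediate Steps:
S = -1
z(c) = -sqrt(c)
k(z(6), 578) - 1*245219 = -(-9)*sqrt(6) - 1*245219 = 9*sqrt(6) - 245219 = -245219 + 9*sqrt(6)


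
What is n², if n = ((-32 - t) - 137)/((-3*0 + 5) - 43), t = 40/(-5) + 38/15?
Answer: 6017209/324900 ≈ 18.520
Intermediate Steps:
t = -82/15 (t = 40*(-⅕) + 38*(1/15) = -8 + 38/15 = -82/15 ≈ -5.4667)
n = 2453/570 (n = ((-32 - 1*(-82/15)) - 137)/((-3*0 + 5) - 43) = ((-32 + 82/15) - 137)/((0 + 5) - 43) = (-398/15 - 137)/(5 - 43) = -2453/15/(-38) = -2453/15*(-1/38) = 2453/570 ≈ 4.3035)
n² = (2453/570)² = 6017209/324900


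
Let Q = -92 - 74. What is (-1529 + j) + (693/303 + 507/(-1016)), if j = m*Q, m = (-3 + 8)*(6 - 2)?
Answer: -497401495/102616 ≈ -4847.2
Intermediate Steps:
m = 20 (m = 5*4 = 20)
Q = -166
j = -3320 (j = 20*(-166) = -3320)
(-1529 + j) + (693/303 + 507/(-1016)) = (-1529 - 3320) + (693/303 + 507/(-1016)) = -4849 + (693*(1/303) + 507*(-1/1016)) = -4849 + (231/101 - 507/1016) = -4849 + 183489/102616 = -497401495/102616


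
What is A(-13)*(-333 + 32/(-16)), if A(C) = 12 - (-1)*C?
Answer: 335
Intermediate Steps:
A(C) = 12 + C
A(-13)*(-333 + 32/(-16)) = (12 - 13)*(-333 + 32/(-16)) = -(-333 + 32*(-1/16)) = -(-333 - 2) = -1*(-335) = 335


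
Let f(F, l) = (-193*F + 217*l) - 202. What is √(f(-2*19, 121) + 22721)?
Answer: √56110 ≈ 236.88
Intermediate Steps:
f(F, l) = -202 - 193*F + 217*l
√(f(-2*19, 121) + 22721) = √((-202 - (-386)*19 + 217*121) + 22721) = √((-202 - 193*(-38) + 26257) + 22721) = √((-202 + 7334 + 26257) + 22721) = √(33389 + 22721) = √56110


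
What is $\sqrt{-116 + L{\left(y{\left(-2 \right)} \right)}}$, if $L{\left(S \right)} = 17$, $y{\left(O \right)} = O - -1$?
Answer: $3 i \sqrt{11} \approx 9.9499 i$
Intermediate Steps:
$y{\left(O \right)} = 1 + O$ ($y{\left(O \right)} = O + 1 = 1 + O$)
$\sqrt{-116 + L{\left(y{\left(-2 \right)} \right)}} = \sqrt{-116 + 17} = \sqrt{-99} = 3 i \sqrt{11}$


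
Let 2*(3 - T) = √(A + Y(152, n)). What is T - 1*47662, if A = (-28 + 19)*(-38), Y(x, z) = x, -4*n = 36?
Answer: -47659 - √494/2 ≈ -47670.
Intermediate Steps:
n = -9 (n = -¼*36 = -9)
A = 342 (A = -9*(-38) = 342)
T = 3 - √494/2 (T = 3 - √(342 + 152)/2 = 3 - √494/2 ≈ -8.1131)
T - 1*47662 = (3 - √494/2) - 1*47662 = (3 - √494/2) - 47662 = -47659 - √494/2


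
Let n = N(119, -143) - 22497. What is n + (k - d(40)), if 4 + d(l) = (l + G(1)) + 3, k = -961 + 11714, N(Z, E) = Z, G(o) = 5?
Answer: -11669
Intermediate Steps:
k = 10753
d(l) = 4 + l (d(l) = -4 + ((l + 5) + 3) = -4 + ((5 + l) + 3) = -4 + (8 + l) = 4 + l)
n = -22378 (n = 119 - 22497 = -22378)
n + (k - d(40)) = -22378 + (10753 - (4 + 40)) = -22378 + (10753 - 1*44) = -22378 + (10753 - 44) = -22378 + 10709 = -11669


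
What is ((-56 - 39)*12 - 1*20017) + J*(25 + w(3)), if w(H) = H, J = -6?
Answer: -21325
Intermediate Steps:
((-56 - 39)*12 - 1*20017) + J*(25 + w(3)) = ((-56 - 39)*12 - 1*20017) - 6*(25 + 3) = (-95*12 - 20017) - 6*28 = (-1140 - 20017) - 168 = -21157 - 168 = -21325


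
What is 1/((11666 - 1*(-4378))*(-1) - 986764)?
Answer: -1/1002808 ≈ -9.9720e-7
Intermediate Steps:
1/((11666 - 1*(-4378))*(-1) - 986764) = 1/((11666 + 4378)*(-1) - 986764) = 1/(16044*(-1) - 986764) = 1/(-16044 - 986764) = 1/(-1002808) = -1/1002808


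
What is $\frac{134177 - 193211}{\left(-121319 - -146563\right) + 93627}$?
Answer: $- \frac{59034}{118871} \approx -0.49662$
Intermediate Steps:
$\frac{134177 - 193211}{\left(-121319 - -146563\right) + 93627} = - \frac{59034}{\left(-121319 + 146563\right) + 93627} = - \frac{59034}{25244 + 93627} = - \frac{59034}{118871}$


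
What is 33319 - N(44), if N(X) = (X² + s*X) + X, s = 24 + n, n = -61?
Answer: 32967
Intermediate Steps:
s = -37 (s = 24 - 61 = -37)
N(X) = X² - 36*X (N(X) = (X² - 37*X) + X = X² - 36*X)
33319 - N(44) = 33319 - 44*(-36 + 44) = 33319 - 44*8 = 33319 - 1*352 = 33319 - 352 = 32967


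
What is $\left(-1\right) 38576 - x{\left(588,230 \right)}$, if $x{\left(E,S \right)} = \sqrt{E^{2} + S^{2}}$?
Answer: $-38576 - 2 \sqrt{99661} \approx -39207.0$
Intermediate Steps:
$\left(-1\right) 38576 - x{\left(588,230 \right)} = \left(-1\right) 38576 - \sqrt{588^{2} + 230^{2}} = -38576 - \sqrt{345744 + 52900} = -38576 - \sqrt{398644} = -38576 - 2 \sqrt{99661}$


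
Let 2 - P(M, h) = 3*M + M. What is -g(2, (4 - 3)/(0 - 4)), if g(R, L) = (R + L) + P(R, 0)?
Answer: 17/4 ≈ 4.2500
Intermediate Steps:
P(M, h) = 2 - 4*M (P(M, h) = 2 - (3*M + M) = 2 - 4*M)
g(R, L) = 2 + L - 3*R (g(R, L) = (R + L) + (2 - 4*R) = (L + R) + (2 - 4*R) = 2 + L - 3*R)
-g(2, (4 - 3)/(0 - 4)) = -(2 + (4 - 3)/(0 - 4) - 3*2) = -(2 + 1/(-4) - 6) = -(2 + 1*(-1/4) - 6) = -(2 - 1/4 - 6) = -1*(-17/4) = 17/4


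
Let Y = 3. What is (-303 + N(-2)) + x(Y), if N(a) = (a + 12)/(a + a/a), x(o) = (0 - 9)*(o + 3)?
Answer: -367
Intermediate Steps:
x(o) = -27 - 9*o (x(o) = -9*(3 + o) = -27 - 9*o)
N(a) = (12 + a)/(1 + a) (N(a) = (12 + a)/(a + 1) = (12 + a)/(1 + a))
(-303 + N(-2)) + x(Y) = (-303 + (12 - 2)/(1 - 2)) + (-27 - 9*3) = (-303 + 10/(-1)) + (-27 - 27) = (-303 - 1*10) - 54 = (-303 - 10) - 54 = -313 - 54 = -367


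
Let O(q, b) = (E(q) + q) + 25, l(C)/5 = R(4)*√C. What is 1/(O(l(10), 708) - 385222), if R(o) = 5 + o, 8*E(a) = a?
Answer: -4108768/1582684833921 - 180*√10/527561611307 ≈ -2.5972e-6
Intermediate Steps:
E(a) = a/8
l(C) = 45*√C (l(C) = 5*((5 + 4)*√C) = 5*(9*√C) = 45*√C)
O(q, b) = 25 + 9*q/8 (O(q, b) = (q/8 + q) + 25 = 9*q/8 + 25 = 25 + 9*q/8)
1/(O(l(10), 708) - 385222) = 1/((25 + 9*(45*√10)/8) - 385222) = 1/((25 + 405*√10/8) - 385222) = 1/(-385197 + 405*√10/8)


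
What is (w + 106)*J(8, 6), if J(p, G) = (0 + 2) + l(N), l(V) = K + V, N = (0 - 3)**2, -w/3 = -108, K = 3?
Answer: 6020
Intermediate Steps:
w = 324 (w = -3*(-108) = 324)
N = 9 (N = (-3)**2 = 9)
l(V) = 3 + V
J(p, G) = 14 (J(p, G) = (0 + 2) + (3 + 9) = 2 + 12 = 14)
(w + 106)*J(8, 6) = (324 + 106)*14 = 430*14 = 6020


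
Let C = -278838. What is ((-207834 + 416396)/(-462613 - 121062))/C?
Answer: 104281/81375384825 ≈ 1.2815e-6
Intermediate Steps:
((-207834 + 416396)/(-462613 - 121062))/C = ((-207834 + 416396)/(-462613 - 121062))/(-278838) = (208562/(-583675))*(-1/278838) = (208562*(-1/583675))*(-1/278838) = -208562/583675*(-1/278838) = 104281/81375384825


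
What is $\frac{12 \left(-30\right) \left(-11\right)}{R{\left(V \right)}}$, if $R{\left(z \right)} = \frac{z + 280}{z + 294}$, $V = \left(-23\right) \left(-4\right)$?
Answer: $\frac{127380}{31} \approx 4109.0$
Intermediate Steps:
$V = 92$
$R{\left(z \right)} = \frac{280 + z}{294 + z}$
$\frac{12 \left(-30\right) \left(-11\right)}{R{\left(V \right)}} = \frac{12 \left(-30\right) \left(-11\right)}{\frac{1}{294 + 92} \left(280 + 92\right)} = \frac{\left(-360\right) \left(-11\right)}{\frac{1}{386} \cdot 372} = \frac{3960}{\frac{1}{386} \cdot 372} = \frac{3960}{\frac{186}{193}} = 3960 \cdot \frac{193}{186} = \frac{127380}{31}$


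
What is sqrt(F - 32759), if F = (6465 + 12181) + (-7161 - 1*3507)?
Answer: I*sqrt(24781) ≈ 157.42*I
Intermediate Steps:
F = 7978 (F = 18646 + (-7161 - 3507) = 18646 - 10668 = 7978)
sqrt(F - 32759) = sqrt(7978 - 32759) = sqrt(-24781) = I*sqrt(24781)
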